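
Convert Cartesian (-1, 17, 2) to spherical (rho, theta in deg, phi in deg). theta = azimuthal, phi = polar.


rho = sqrt((-1)^2 + 17^2 + 2^2) = 17.1464
theta = atan2(17, -1) = 93.3665 deg
phi = acos(2/17.1464) = 83.3016 deg

rho = 17.1464, theta = 93.3665 deg, phi = 83.3016 deg


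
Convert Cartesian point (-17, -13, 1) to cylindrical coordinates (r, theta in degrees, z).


r = sqrt((-17)^2 + (-13)^2) = 21.4009
theta = atan2(-13, -17) = 217.4054 deg
z = 1

r = 21.4009, theta = 217.4054 deg, z = 1


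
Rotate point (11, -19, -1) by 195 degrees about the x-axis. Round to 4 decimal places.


x' = 11
y' = -19*cos(195) - -1*sin(195) = 18.0938
z' = -19*sin(195) + -1*cos(195) = 5.8835

(11, 18.0938, 5.8835)


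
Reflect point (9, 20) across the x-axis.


Reflection across x-axis: (x, y) -> (x, -y)
(9, 20) -> (9, -20)

(9, -20)


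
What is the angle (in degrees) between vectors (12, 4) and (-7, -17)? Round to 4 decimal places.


dot = 12*-7 + 4*-17 = -152
|u| = 12.6491, |v| = 18.3848
cos(angle) = -0.6536
angle = 130.8151 degrees

130.8151 degrees


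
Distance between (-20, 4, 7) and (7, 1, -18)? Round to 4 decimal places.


d = sqrt((7--20)^2 + (1-4)^2 + (-18-7)^2) = 36.9188

36.9188


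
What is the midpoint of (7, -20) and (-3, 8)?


Midpoint = ((7+-3)/2, (-20+8)/2) = (2, -6)

(2, -6)


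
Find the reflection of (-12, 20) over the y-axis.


Reflection across y-axis: (x, y) -> (-x, y)
(-12, 20) -> (12, 20)

(12, 20)


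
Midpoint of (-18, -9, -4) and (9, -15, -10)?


Midpoint = ((-18+9)/2, (-9+-15)/2, (-4+-10)/2) = (-4.5, -12, -7)

(-4.5, -12, -7)


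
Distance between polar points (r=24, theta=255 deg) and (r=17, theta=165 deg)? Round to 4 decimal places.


d = sqrt(r1^2 + r2^2 - 2*r1*r2*cos(t2-t1))
d = sqrt(24^2 + 17^2 - 2*24*17*cos(165-255)) = 29.4109

29.4109


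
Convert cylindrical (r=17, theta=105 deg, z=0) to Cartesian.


x = 17 * cos(105) = -4.3999
y = 17 * sin(105) = 16.4207
z = 0

(-4.3999, 16.4207, 0)


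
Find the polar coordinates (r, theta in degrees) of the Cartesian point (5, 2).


r = sqrt(5^2 + 2^2) = 5.3852
theta = atan2(2, 5) = 21.8014 degrees

r = 5.3852, theta = 21.8014 degrees


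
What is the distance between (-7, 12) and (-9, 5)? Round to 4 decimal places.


d = sqrt((-9--7)^2 + (5-12)^2) = 7.2801

7.2801


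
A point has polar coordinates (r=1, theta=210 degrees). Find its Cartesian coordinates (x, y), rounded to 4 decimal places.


x = 1 * cos(210) = -0.866
y = 1 * sin(210) = -0.5

(-0.866, -0.5)


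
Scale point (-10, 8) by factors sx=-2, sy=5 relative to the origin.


Scaling: (x*sx, y*sy) = (-10*-2, 8*5) = (20, 40)

(20, 40)


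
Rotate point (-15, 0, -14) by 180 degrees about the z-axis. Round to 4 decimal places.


x' = -15*cos(180) - 0*sin(180) = 15
y' = -15*sin(180) + 0*cos(180) = 0
z' = -14

(15, 0, -14)


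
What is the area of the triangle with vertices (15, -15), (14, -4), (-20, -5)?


Area = |x1(y2-y3) + x2(y3-y1) + x3(y1-y2)| / 2
= |15*(-4--5) + 14*(-5--15) + -20*(-15--4)| / 2
= 187.5

187.5


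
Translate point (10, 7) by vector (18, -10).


Translation: (x+dx, y+dy) = (10+18, 7+-10) = (28, -3)

(28, -3)


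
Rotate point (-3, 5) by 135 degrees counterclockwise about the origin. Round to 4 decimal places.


x' = -3*cos(135) - 5*sin(135) = -1.4142
y' = -3*sin(135) + 5*cos(135) = -5.6569

(-1.4142, -5.6569)


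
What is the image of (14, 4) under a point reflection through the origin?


Reflection through origin: (x, y) -> (-x, -y)
(14, 4) -> (-14, -4)

(-14, -4)


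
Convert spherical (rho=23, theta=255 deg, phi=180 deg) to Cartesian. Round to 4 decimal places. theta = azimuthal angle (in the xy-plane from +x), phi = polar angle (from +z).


x = 23 * sin(180) * cos(255) = 0
y = 23 * sin(180) * sin(255) = 0
z = 23 * cos(180) = -23

(0, 0, -23)


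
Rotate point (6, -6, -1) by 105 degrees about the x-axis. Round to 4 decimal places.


x' = 6
y' = -6*cos(105) - -1*sin(105) = 2.5188
z' = -6*sin(105) + -1*cos(105) = -5.5367

(6, 2.5188, -5.5367)


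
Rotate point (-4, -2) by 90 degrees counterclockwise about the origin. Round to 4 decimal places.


x' = -4*cos(90) - -2*sin(90) = 2
y' = -4*sin(90) + -2*cos(90) = -4

(2, -4)


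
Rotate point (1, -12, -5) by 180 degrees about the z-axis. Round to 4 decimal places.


x' = 1*cos(180) - -12*sin(180) = -1
y' = 1*sin(180) + -12*cos(180) = 12
z' = -5

(-1, 12, -5)


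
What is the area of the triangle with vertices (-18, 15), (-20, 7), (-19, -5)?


Area = |x1(y2-y3) + x2(y3-y1) + x3(y1-y2)| / 2
= |-18*(7--5) + -20*(-5-15) + -19*(15-7)| / 2
= 16

16


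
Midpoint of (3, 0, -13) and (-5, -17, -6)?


Midpoint = ((3+-5)/2, (0+-17)/2, (-13+-6)/2) = (-1, -8.5, -9.5)

(-1, -8.5, -9.5)


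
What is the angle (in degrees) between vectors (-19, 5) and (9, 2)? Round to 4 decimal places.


dot = -19*9 + 5*2 = -161
|u| = 19.6469, |v| = 9.2195
cos(angle) = -0.8888
angle = 152.7276 degrees

152.7276 degrees


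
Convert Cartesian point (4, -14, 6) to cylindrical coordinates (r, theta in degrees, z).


r = sqrt(4^2 + (-14)^2) = 14.5602
theta = atan2(-14, 4) = 285.9454 deg
z = 6

r = 14.5602, theta = 285.9454 deg, z = 6


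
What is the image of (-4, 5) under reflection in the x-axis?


Reflection across x-axis: (x, y) -> (x, -y)
(-4, 5) -> (-4, -5)

(-4, -5)


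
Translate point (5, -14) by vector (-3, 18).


Translation: (x+dx, y+dy) = (5+-3, -14+18) = (2, 4)

(2, 4)


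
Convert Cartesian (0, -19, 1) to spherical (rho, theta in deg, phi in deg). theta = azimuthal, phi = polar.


rho = sqrt(0^2 + (-19)^2 + 1^2) = 19.0263
theta = atan2(-19, 0) = 270 deg
phi = acos(1/19.0263) = 86.9872 deg

rho = 19.0263, theta = 270 deg, phi = 86.9872 deg


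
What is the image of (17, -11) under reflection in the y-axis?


Reflection across y-axis: (x, y) -> (-x, y)
(17, -11) -> (-17, -11)

(-17, -11)


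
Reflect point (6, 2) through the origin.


Reflection through origin: (x, y) -> (-x, -y)
(6, 2) -> (-6, -2)

(-6, -2)


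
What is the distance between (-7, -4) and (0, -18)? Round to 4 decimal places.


d = sqrt((0--7)^2 + (-18--4)^2) = 15.6525

15.6525


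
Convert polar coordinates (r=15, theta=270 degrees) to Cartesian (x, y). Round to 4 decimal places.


x = 15 * cos(270) = 0
y = 15 * sin(270) = -15

(0, -15)


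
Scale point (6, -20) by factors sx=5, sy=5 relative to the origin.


Scaling: (x*sx, y*sy) = (6*5, -20*5) = (30, -100)

(30, -100)


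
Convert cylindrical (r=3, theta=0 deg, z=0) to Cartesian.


x = 3 * cos(0) = 3
y = 3 * sin(0) = 0
z = 0

(3, 0, 0)


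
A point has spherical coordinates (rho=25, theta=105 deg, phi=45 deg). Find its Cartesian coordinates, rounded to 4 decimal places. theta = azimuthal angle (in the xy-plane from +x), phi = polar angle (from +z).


x = 25 * sin(45) * cos(105) = -4.5753
y = 25 * sin(45) * sin(105) = 17.0753
z = 25 * cos(45) = 17.6777

(-4.5753, 17.0753, 17.6777)


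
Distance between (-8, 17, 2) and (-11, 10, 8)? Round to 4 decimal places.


d = sqrt((-11--8)^2 + (10-17)^2 + (8-2)^2) = 9.6954

9.6954


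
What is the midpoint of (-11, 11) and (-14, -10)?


Midpoint = ((-11+-14)/2, (11+-10)/2) = (-12.5, 0.5)

(-12.5, 0.5)


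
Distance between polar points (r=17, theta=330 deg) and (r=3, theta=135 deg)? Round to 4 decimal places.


d = sqrt(r1^2 + r2^2 - 2*r1*r2*cos(t2-t1))
d = sqrt(17^2 + 3^2 - 2*17*3*cos(135-330)) = 19.9129

19.9129


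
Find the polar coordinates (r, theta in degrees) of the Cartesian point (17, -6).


r = sqrt(17^2 + (-6)^2) = 18.0278
theta = atan2(-6, 17) = 340.56 degrees

r = 18.0278, theta = 340.56 degrees


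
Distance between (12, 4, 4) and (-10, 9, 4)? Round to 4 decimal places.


d = sqrt((-10-12)^2 + (9-4)^2 + (4-4)^2) = 22.561

22.561


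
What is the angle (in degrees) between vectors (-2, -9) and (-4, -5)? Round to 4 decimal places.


dot = -2*-4 + -9*-5 = 53
|u| = 9.2195, |v| = 6.4031
cos(angle) = 0.8978
angle = 26.131 degrees

26.131 degrees


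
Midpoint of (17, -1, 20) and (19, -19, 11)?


Midpoint = ((17+19)/2, (-1+-19)/2, (20+11)/2) = (18, -10, 15.5)

(18, -10, 15.5)


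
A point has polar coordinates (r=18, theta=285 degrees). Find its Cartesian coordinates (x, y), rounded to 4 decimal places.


x = 18 * cos(285) = 4.6587
y = 18 * sin(285) = -17.3867

(4.6587, -17.3867)


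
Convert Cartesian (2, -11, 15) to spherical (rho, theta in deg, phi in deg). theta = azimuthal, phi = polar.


rho = sqrt(2^2 + (-11)^2 + 15^2) = 18.7083
theta = atan2(-11, 2) = 280.3048 deg
phi = acos(15/18.7083) = 36.6992 deg

rho = 18.7083, theta = 280.3048 deg, phi = 36.6992 deg


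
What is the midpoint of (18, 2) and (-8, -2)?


Midpoint = ((18+-8)/2, (2+-2)/2) = (5, 0)

(5, 0)


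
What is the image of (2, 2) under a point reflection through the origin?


Reflection through origin: (x, y) -> (-x, -y)
(2, 2) -> (-2, -2)

(-2, -2)


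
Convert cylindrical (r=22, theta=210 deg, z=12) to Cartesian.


x = 22 * cos(210) = -19.0526
y = 22 * sin(210) = -11
z = 12

(-19.0526, -11, 12)


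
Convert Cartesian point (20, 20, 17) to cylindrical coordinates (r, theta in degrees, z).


r = sqrt(20^2 + 20^2) = 28.2843
theta = atan2(20, 20) = 45 deg
z = 17

r = 28.2843, theta = 45 deg, z = 17


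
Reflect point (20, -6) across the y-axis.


Reflection across y-axis: (x, y) -> (-x, y)
(20, -6) -> (-20, -6)

(-20, -6)


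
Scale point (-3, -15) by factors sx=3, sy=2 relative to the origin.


Scaling: (x*sx, y*sy) = (-3*3, -15*2) = (-9, -30)

(-9, -30)


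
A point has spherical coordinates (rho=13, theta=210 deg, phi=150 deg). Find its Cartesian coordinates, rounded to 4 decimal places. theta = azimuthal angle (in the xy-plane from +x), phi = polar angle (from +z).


x = 13 * sin(150) * cos(210) = -5.6292
y = 13 * sin(150) * sin(210) = -3.25
z = 13 * cos(150) = -11.2583

(-5.6292, -3.25, -11.2583)


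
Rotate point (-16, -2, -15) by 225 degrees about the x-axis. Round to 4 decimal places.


x' = -16
y' = -2*cos(225) - -15*sin(225) = -9.1924
z' = -2*sin(225) + -15*cos(225) = 12.0208

(-16, -9.1924, 12.0208)


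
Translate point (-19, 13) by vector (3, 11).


Translation: (x+dx, y+dy) = (-19+3, 13+11) = (-16, 24)

(-16, 24)


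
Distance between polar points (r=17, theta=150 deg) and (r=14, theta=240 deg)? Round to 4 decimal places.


d = sqrt(r1^2 + r2^2 - 2*r1*r2*cos(t2-t1))
d = sqrt(17^2 + 14^2 - 2*17*14*cos(240-150)) = 22.0227

22.0227


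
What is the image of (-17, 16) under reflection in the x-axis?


Reflection across x-axis: (x, y) -> (x, -y)
(-17, 16) -> (-17, -16)

(-17, -16)


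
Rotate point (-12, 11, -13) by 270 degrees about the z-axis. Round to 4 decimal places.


x' = -12*cos(270) - 11*sin(270) = 11
y' = -12*sin(270) + 11*cos(270) = 12
z' = -13

(11, 12, -13)


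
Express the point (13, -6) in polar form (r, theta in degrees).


r = sqrt(13^2 + (-6)^2) = 14.3178
theta = atan2(-6, 13) = 335.2249 degrees

r = 14.3178, theta = 335.2249 degrees


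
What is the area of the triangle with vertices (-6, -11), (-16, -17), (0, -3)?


Area = |x1(y2-y3) + x2(y3-y1) + x3(y1-y2)| / 2
= |-6*(-17--3) + -16*(-3--11) + 0*(-11--17)| / 2
= 22

22


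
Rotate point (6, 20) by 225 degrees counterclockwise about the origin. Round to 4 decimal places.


x' = 6*cos(225) - 20*sin(225) = 9.8995
y' = 6*sin(225) + 20*cos(225) = -18.3848

(9.8995, -18.3848)


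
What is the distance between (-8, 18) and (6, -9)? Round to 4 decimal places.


d = sqrt((6--8)^2 + (-9-18)^2) = 30.4138

30.4138


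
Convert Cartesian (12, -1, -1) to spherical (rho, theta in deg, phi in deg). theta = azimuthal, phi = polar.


rho = sqrt(12^2 + (-1)^2 + (-1)^2) = 12.083
theta = atan2(-1, 12) = 355.2364 deg
phi = acos(-1/12.083) = 94.7473 deg

rho = 12.083, theta = 355.2364 deg, phi = 94.7473 deg


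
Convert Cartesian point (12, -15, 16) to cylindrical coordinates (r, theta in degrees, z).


r = sqrt(12^2 + (-15)^2) = 19.2094
theta = atan2(-15, 12) = 308.6598 deg
z = 16

r = 19.2094, theta = 308.6598 deg, z = 16


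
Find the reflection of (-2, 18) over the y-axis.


Reflection across y-axis: (x, y) -> (-x, y)
(-2, 18) -> (2, 18)

(2, 18)


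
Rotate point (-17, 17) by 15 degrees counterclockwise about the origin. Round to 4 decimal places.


x' = -17*cos(15) - 17*sin(15) = -20.8207
y' = -17*sin(15) + 17*cos(15) = 12.0208

(-20.8207, 12.0208)


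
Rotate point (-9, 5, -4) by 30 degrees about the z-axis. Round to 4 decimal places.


x' = -9*cos(30) - 5*sin(30) = -10.2942
y' = -9*sin(30) + 5*cos(30) = -0.1699
z' = -4

(-10.2942, -0.1699, -4)


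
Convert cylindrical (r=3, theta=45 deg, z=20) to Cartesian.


x = 3 * cos(45) = 2.1213
y = 3 * sin(45) = 2.1213
z = 20

(2.1213, 2.1213, 20)


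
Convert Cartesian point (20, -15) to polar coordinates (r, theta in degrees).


r = sqrt(20^2 + (-15)^2) = 25
theta = atan2(-15, 20) = 323.1301 degrees

r = 25, theta = 323.1301 degrees


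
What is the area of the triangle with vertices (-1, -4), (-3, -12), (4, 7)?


Area = |x1(y2-y3) + x2(y3-y1) + x3(y1-y2)| / 2
= |-1*(-12-7) + -3*(7--4) + 4*(-4--12)| / 2
= 9

9


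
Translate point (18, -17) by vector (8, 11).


Translation: (x+dx, y+dy) = (18+8, -17+11) = (26, -6)

(26, -6)


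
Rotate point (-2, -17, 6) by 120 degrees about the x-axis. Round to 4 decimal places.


x' = -2
y' = -17*cos(120) - 6*sin(120) = 3.3038
z' = -17*sin(120) + 6*cos(120) = -17.7224

(-2, 3.3038, -17.7224)


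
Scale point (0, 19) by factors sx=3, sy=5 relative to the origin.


Scaling: (x*sx, y*sy) = (0*3, 19*5) = (0, 95)

(0, 95)


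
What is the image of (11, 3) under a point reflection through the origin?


Reflection through origin: (x, y) -> (-x, -y)
(11, 3) -> (-11, -3)

(-11, -3)


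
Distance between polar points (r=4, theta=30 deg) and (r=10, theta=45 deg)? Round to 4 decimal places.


d = sqrt(r1^2 + r2^2 - 2*r1*r2*cos(t2-t1))
d = sqrt(4^2 + 10^2 - 2*4*10*cos(45-30)) = 6.223

6.223


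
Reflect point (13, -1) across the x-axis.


Reflection across x-axis: (x, y) -> (x, -y)
(13, -1) -> (13, 1)

(13, 1)


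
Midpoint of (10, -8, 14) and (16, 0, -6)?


Midpoint = ((10+16)/2, (-8+0)/2, (14+-6)/2) = (13, -4, 4)

(13, -4, 4)


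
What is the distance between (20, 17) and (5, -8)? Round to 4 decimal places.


d = sqrt((5-20)^2 + (-8-17)^2) = 29.1548

29.1548


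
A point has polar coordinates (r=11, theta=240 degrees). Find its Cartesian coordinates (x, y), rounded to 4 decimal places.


x = 11 * cos(240) = -5.5
y = 11 * sin(240) = -9.5263

(-5.5, -9.5263)


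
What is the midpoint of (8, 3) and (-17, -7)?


Midpoint = ((8+-17)/2, (3+-7)/2) = (-4.5, -2)

(-4.5, -2)


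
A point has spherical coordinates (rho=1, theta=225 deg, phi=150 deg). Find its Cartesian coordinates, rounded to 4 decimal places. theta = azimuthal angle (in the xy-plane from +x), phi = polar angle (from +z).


x = 1 * sin(150) * cos(225) = -0.3536
y = 1 * sin(150) * sin(225) = -0.3536
z = 1 * cos(150) = -0.866

(-0.3536, -0.3536, -0.866)


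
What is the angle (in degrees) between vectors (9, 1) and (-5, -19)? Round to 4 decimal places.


dot = 9*-5 + 1*-19 = -64
|u| = 9.0554, |v| = 19.6469
cos(angle) = -0.3597
angle = 111.0838 degrees

111.0838 degrees


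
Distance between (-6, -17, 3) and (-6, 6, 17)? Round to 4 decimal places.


d = sqrt((-6--6)^2 + (6--17)^2 + (17-3)^2) = 26.9258

26.9258


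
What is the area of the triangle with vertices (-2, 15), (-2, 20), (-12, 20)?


Area = |x1(y2-y3) + x2(y3-y1) + x3(y1-y2)| / 2
= |-2*(20-20) + -2*(20-15) + -12*(15-20)| / 2
= 25

25


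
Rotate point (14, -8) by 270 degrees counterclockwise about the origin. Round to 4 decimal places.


x' = 14*cos(270) - -8*sin(270) = -8
y' = 14*sin(270) + -8*cos(270) = -14

(-8, -14)


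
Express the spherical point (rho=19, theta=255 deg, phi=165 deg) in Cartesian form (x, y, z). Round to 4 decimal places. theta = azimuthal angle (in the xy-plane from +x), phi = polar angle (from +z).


x = 19 * sin(165) * cos(255) = -1.2728
y = 19 * sin(165) * sin(255) = -4.75
z = 19 * cos(165) = -18.3526

(-1.2728, -4.75, -18.3526)


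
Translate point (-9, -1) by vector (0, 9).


Translation: (x+dx, y+dy) = (-9+0, -1+9) = (-9, 8)

(-9, 8)


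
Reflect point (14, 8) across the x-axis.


Reflection across x-axis: (x, y) -> (x, -y)
(14, 8) -> (14, -8)

(14, -8)


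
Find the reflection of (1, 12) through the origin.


Reflection through origin: (x, y) -> (-x, -y)
(1, 12) -> (-1, -12)

(-1, -12)


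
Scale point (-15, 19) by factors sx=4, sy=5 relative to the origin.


Scaling: (x*sx, y*sy) = (-15*4, 19*5) = (-60, 95)

(-60, 95)


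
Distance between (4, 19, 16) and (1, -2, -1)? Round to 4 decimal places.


d = sqrt((1-4)^2 + (-2-19)^2 + (-1-16)^2) = 27.1846

27.1846


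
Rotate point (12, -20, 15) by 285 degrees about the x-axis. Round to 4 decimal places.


x' = 12
y' = -20*cos(285) - 15*sin(285) = 9.3125
z' = -20*sin(285) + 15*cos(285) = 23.2008

(12, 9.3125, 23.2008)


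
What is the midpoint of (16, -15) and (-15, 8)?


Midpoint = ((16+-15)/2, (-15+8)/2) = (0.5, -3.5)

(0.5, -3.5)


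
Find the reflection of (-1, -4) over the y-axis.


Reflection across y-axis: (x, y) -> (-x, y)
(-1, -4) -> (1, -4)

(1, -4)


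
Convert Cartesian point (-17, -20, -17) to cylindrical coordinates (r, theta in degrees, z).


r = sqrt((-17)^2 + (-20)^2) = 26.2488
theta = atan2(-20, -17) = 229.6355 deg
z = -17

r = 26.2488, theta = 229.6355 deg, z = -17


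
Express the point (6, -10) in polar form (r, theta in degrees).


r = sqrt(6^2 + (-10)^2) = 11.6619
theta = atan2(-10, 6) = 300.9638 degrees

r = 11.6619, theta = 300.9638 degrees


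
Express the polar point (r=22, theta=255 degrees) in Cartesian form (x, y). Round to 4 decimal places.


x = 22 * cos(255) = -5.694
y = 22 * sin(255) = -21.2504

(-5.694, -21.2504)


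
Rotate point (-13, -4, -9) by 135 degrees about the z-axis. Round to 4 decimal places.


x' = -13*cos(135) - -4*sin(135) = 12.0208
y' = -13*sin(135) + -4*cos(135) = -6.364
z' = -9

(12.0208, -6.364, -9)


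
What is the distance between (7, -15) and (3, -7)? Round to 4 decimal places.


d = sqrt((3-7)^2 + (-7--15)^2) = 8.9443

8.9443


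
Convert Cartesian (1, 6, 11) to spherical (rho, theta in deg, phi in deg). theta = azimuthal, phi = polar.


rho = sqrt(1^2 + 6^2 + 11^2) = 12.5698
theta = atan2(6, 1) = 80.5377 deg
phi = acos(11/12.5698) = 28.9416 deg

rho = 12.5698, theta = 80.5377 deg, phi = 28.9416 deg


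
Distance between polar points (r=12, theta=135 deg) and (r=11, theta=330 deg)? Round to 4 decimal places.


d = sqrt(r1^2 + r2^2 - 2*r1*r2*cos(t2-t1))
d = sqrt(12^2 + 11^2 - 2*12*11*cos(330-135)) = 22.8036

22.8036


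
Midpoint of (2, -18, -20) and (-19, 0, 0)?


Midpoint = ((2+-19)/2, (-18+0)/2, (-20+0)/2) = (-8.5, -9, -10)

(-8.5, -9, -10)


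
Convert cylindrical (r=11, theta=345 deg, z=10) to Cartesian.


x = 11 * cos(345) = 10.6252
y = 11 * sin(345) = -2.847
z = 10

(10.6252, -2.847, 10)


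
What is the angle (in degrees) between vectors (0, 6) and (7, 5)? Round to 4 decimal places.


dot = 0*7 + 6*5 = 30
|u| = 6, |v| = 8.6023
cos(angle) = 0.5812
angle = 54.4623 degrees

54.4623 degrees


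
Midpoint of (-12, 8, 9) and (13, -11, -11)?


Midpoint = ((-12+13)/2, (8+-11)/2, (9+-11)/2) = (0.5, -1.5, -1)

(0.5, -1.5, -1)


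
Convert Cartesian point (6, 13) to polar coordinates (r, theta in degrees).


r = sqrt(6^2 + 13^2) = 14.3178
theta = atan2(13, 6) = 65.2249 degrees

r = 14.3178, theta = 65.2249 degrees


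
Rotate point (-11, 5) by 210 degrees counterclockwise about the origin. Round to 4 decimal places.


x' = -11*cos(210) - 5*sin(210) = 12.0263
y' = -11*sin(210) + 5*cos(210) = 1.1699

(12.0263, 1.1699)


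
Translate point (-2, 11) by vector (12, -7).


Translation: (x+dx, y+dy) = (-2+12, 11+-7) = (10, 4)

(10, 4)


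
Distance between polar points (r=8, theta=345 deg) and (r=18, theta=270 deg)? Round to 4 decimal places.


d = sqrt(r1^2 + r2^2 - 2*r1*r2*cos(t2-t1))
d = sqrt(8^2 + 18^2 - 2*8*18*cos(270-345)) = 17.7048

17.7048


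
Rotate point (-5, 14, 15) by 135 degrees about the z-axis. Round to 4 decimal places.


x' = -5*cos(135) - 14*sin(135) = -6.364
y' = -5*sin(135) + 14*cos(135) = -13.435
z' = 15

(-6.364, -13.435, 15)


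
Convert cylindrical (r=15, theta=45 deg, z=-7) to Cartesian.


x = 15 * cos(45) = 10.6066
y = 15 * sin(45) = 10.6066
z = -7

(10.6066, 10.6066, -7)


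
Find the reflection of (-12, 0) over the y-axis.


Reflection across y-axis: (x, y) -> (-x, y)
(-12, 0) -> (12, 0)

(12, 0)


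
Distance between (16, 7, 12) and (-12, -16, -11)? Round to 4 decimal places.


d = sqrt((-12-16)^2 + (-16-7)^2 + (-11-12)^2) = 42.9185

42.9185


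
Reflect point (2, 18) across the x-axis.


Reflection across x-axis: (x, y) -> (x, -y)
(2, 18) -> (2, -18)

(2, -18)


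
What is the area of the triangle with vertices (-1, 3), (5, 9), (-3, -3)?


Area = |x1(y2-y3) + x2(y3-y1) + x3(y1-y2)| / 2
= |-1*(9--3) + 5*(-3-3) + -3*(3-9)| / 2
= 12

12


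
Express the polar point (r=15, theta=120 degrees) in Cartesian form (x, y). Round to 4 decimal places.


x = 15 * cos(120) = -7.5
y = 15 * sin(120) = 12.9904

(-7.5, 12.9904)


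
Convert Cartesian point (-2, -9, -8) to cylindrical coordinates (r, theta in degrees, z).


r = sqrt((-2)^2 + (-9)^2) = 9.2195
theta = atan2(-9, -2) = 257.4712 deg
z = -8

r = 9.2195, theta = 257.4712 deg, z = -8


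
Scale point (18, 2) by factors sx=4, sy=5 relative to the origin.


Scaling: (x*sx, y*sy) = (18*4, 2*5) = (72, 10)

(72, 10)


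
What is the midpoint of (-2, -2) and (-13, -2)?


Midpoint = ((-2+-13)/2, (-2+-2)/2) = (-7.5, -2)

(-7.5, -2)


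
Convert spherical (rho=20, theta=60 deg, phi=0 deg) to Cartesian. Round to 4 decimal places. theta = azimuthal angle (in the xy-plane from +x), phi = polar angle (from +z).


x = 20 * sin(0) * cos(60) = 0
y = 20 * sin(0) * sin(60) = 0
z = 20 * cos(0) = 20

(0, 0, 20)


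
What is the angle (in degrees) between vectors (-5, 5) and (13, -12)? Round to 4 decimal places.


dot = -5*13 + 5*-12 = -125
|u| = 7.0711, |v| = 17.6918
cos(angle) = -0.9992
angle = 177.7094 degrees

177.7094 degrees


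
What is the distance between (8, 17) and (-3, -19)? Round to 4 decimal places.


d = sqrt((-3-8)^2 + (-19-17)^2) = 37.6431

37.6431


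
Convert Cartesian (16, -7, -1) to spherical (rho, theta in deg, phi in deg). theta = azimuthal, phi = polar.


rho = sqrt(16^2 + (-7)^2 + (-1)^2) = 17.4929
theta = atan2(-7, 16) = 336.3706 deg
phi = acos(-1/17.4929) = 93.2772 deg

rho = 17.4929, theta = 336.3706 deg, phi = 93.2772 deg


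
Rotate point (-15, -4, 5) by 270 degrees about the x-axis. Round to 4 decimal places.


x' = -15
y' = -4*cos(270) - 5*sin(270) = 5
z' = -4*sin(270) + 5*cos(270) = 4

(-15, 5, 4)


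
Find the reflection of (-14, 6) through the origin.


Reflection through origin: (x, y) -> (-x, -y)
(-14, 6) -> (14, -6)

(14, -6)


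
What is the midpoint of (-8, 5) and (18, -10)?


Midpoint = ((-8+18)/2, (5+-10)/2) = (5, -2.5)

(5, -2.5)


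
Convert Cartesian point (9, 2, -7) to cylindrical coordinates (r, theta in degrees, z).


r = sqrt(9^2 + 2^2) = 9.2195
theta = atan2(2, 9) = 12.5288 deg
z = -7

r = 9.2195, theta = 12.5288 deg, z = -7


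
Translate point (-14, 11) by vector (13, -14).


Translation: (x+dx, y+dy) = (-14+13, 11+-14) = (-1, -3)

(-1, -3)


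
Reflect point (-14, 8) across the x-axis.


Reflection across x-axis: (x, y) -> (x, -y)
(-14, 8) -> (-14, -8)

(-14, -8)


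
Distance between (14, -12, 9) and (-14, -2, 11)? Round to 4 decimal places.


d = sqrt((-14-14)^2 + (-2--12)^2 + (11-9)^2) = 29.7993

29.7993


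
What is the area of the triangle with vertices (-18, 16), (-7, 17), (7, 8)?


Area = |x1(y2-y3) + x2(y3-y1) + x3(y1-y2)| / 2
= |-18*(17-8) + -7*(8-16) + 7*(16-17)| / 2
= 56.5

56.5


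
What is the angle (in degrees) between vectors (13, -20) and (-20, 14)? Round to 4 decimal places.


dot = 13*-20 + -20*14 = -540
|u| = 23.8537, |v| = 24.4131
cos(angle) = -0.9273
angle = 158.0159 degrees

158.0159 degrees


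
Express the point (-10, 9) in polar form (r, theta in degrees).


r = sqrt((-10)^2 + 9^2) = 13.4536
theta = atan2(9, -10) = 138.0128 degrees

r = 13.4536, theta = 138.0128 degrees


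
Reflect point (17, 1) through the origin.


Reflection through origin: (x, y) -> (-x, -y)
(17, 1) -> (-17, -1)

(-17, -1)


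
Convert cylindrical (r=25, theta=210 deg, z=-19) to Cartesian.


x = 25 * cos(210) = -21.6506
y = 25 * sin(210) = -12.5
z = -19

(-21.6506, -12.5, -19)


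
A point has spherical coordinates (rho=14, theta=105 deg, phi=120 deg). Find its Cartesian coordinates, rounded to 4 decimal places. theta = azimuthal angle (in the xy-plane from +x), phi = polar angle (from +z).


x = 14 * sin(120) * cos(105) = -3.138
y = 14 * sin(120) * sin(105) = 11.7112
z = 14 * cos(120) = -7

(-3.138, 11.7112, -7)


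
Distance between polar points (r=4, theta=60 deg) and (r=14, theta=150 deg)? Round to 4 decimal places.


d = sqrt(r1^2 + r2^2 - 2*r1*r2*cos(t2-t1))
d = sqrt(4^2 + 14^2 - 2*4*14*cos(150-60)) = 14.5602

14.5602


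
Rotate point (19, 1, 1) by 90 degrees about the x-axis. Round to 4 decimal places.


x' = 19
y' = 1*cos(90) - 1*sin(90) = -1
z' = 1*sin(90) + 1*cos(90) = 1

(19, -1, 1)


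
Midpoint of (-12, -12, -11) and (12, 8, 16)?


Midpoint = ((-12+12)/2, (-12+8)/2, (-11+16)/2) = (0, -2, 2.5)

(0, -2, 2.5)


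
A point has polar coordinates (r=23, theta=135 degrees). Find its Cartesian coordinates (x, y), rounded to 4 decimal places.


x = 23 * cos(135) = -16.2635
y = 23 * sin(135) = 16.2635

(-16.2635, 16.2635)


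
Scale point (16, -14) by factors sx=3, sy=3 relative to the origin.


Scaling: (x*sx, y*sy) = (16*3, -14*3) = (48, -42)

(48, -42)


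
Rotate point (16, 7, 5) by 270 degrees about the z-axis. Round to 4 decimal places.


x' = 16*cos(270) - 7*sin(270) = 7
y' = 16*sin(270) + 7*cos(270) = -16
z' = 5

(7, -16, 5)


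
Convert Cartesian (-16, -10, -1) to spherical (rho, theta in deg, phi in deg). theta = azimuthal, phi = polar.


rho = sqrt((-16)^2 + (-10)^2 + (-1)^2) = 18.8944
theta = atan2(-10, -16) = 212.0054 deg
phi = acos(-1/18.8944) = 93.0338 deg

rho = 18.8944, theta = 212.0054 deg, phi = 93.0338 deg


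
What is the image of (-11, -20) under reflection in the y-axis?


Reflection across y-axis: (x, y) -> (-x, y)
(-11, -20) -> (11, -20)

(11, -20)


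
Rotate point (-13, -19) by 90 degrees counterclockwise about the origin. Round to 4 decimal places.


x' = -13*cos(90) - -19*sin(90) = 19
y' = -13*sin(90) + -19*cos(90) = -13

(19, -13)


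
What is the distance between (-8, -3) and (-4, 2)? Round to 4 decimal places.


d = sqrt((-4--8)^2 + (2--3)^2) = 6.4031

6.4031


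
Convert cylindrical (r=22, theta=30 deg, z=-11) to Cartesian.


x = 22 * cos(30) = 19.0526
y = 22 * sin(30) = 11
z = -11

(19.0526, 11, -11)


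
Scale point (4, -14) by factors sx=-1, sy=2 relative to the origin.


Scaling: (x*sx, y*sy) = (4*-1, -14*2) = (-4, -28)

(-4, -28)


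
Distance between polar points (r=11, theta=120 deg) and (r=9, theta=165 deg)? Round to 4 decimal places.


d = sqrt(r1^2 + r2^2 - 2*r1*r2*cos(t2-t1))
d = sqrt(11^2 + 9^2 - 2*11*9*cos(165-120)) = 7.8736

7.8736


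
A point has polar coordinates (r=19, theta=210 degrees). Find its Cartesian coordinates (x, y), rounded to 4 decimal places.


x = 19 * cos(210) = -16.4545
y = 19 * sin(210) = -9.5

(-16.4545, -9.5)


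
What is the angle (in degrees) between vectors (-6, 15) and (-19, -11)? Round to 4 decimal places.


dot = -6*-19 + 15*-11 = -51
|u| = 16.1555, |v| = 21.9545
cos(angle) = -0.1438
angle = 98.2672 degrees

98.2672 degrees


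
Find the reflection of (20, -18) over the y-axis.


Reflection across y-axis: (x, y) -> (-x, y)
(20, -18) -> (-20, -18)

(-20, -18)


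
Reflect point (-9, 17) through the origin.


Reflection through origin: (x, y) -> (-x, -y)
(-9, 17) -> (9, -17)

(9, -17)


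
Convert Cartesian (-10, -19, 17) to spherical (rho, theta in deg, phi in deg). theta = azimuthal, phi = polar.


rho = sqrt((-10)^2 + (-19)^2 + 17^2) = 27.3861
theta = atan2(-19, -10) = 242.2415 deg
phi = acos(17/27.3861) = 51.6289 deg

rho = 27.3861, theta = 242.2415 deg, phi = 51.6289 deg


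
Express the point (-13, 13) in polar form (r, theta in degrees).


r = sqrt((-13)^2 + 13^2) = 18.3848
theta = atan2(13, -13) = 135 degrees

r = 18.3848, theta = 135 degrees


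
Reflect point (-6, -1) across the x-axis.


Reflection across x-axis: (x, y) -> (x, -y)
(-6, -1) -> (-6, 1)

(-6, 1)


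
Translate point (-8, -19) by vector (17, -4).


Translation: (x+dx, y+dy) = (-8+17, -19+-4) = (9, -23)

(9, -23)


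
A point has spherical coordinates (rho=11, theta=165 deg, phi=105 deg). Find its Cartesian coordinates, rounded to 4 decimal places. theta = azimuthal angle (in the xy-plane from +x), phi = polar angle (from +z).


x = 11 * sin(105) * cos(165) = -10.2631
y = 11 * sin(105) * sin(165) = 2.75
z = 11 * cos(105) = -2.847

(-10.2631, 2.75, -2.847)


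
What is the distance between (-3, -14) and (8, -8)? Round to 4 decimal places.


d = sqrt((8--3)^2 + (-8--14)^2) = 12.53

12.53


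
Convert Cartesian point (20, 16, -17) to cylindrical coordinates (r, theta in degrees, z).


r = sqrt(20^2 + 16^2) = 25.6125
theta = atan2(16, 20) = 38.6598 deg
z = -17

r = 25.6125, theta = 38.6598 deg, z = -17


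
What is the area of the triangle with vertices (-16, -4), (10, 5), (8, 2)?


Area = |x1(y2-y3) + x2(y3-y1) + x3(y1-y2)| / 2
= |-16*(5-2) + 10*(2--4) + 8*(-4-5)| / 2
= 30

30


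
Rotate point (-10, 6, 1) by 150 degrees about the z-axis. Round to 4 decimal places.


x' = -10*cos(150) - 6*sin(150) = 5.6603
y' = -10*sin(150) + 6*cos(150) = -10.1962
z' = 1

(5.6603, -10.1962, 1)


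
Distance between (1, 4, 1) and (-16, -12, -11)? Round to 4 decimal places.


d = sqrt((-16-1)^2 + (-12-4)^2 + (-11-1)^2) = 26.2488

26.2488


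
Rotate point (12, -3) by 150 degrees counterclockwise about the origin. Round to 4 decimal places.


x' = 12*cos(150) - -3*sin(150) = -8.8923
y' = 12*sin(150) + -3*cos(150) = 8.5981

(-8.8923, 8.5981)


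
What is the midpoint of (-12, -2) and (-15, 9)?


Midpoint = ((-12+-15)/2, (-2+9)/2) = (-13.5, 3.5)

(-13.5, 3.5)


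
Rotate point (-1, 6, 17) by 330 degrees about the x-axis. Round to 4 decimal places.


x' = -1
y' = 6*cos(330) - 17*sin(330) = 13.6962
z' = 6*sin(330) + 17*cos(330) = 11.7224

(-1, 13.6962, 11.7224)


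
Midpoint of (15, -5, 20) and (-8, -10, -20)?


Midpoint = ((15+-8)/2, (-5+-10)/2, (20+-20)/2) = (3.5, -7.5, 0)

(3.5, -7.5, 0)


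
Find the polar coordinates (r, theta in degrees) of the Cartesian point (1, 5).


r = sqrt(1^2 + 5^2) = 5.099
theta = atan2(5, 1) = 78.6901 degrees

r = 5.099, theta = 78.6901 degrees


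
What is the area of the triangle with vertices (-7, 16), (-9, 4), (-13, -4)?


Area = |x1(y2-y3) + x2(y3-y1) + x3(y1-y2)| / 2
= |-7*(4--4) + -9*(-4-16) + -13*(16-4)| / 2
= 16

16


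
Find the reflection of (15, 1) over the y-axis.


Reflection across y-axis: (x, y) -> (-x, y)
(15, 1) -> (-15, 1)

(-15, 1)


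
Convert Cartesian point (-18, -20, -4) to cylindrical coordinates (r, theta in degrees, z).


r = sqrt((-18)^2 + (-20)^2) = 26.9072
theta = atan2(-20, -18) = 228.0128 deg
z = -4

r = 26.9072, theta = 228.0128 deg, z = -4


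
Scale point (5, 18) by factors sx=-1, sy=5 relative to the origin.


Scaling: (x*sx, y*sy) = (5*-1, 18*5) = (-5, 90)

(-5, 90)


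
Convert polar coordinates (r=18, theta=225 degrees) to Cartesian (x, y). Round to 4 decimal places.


x = 18 * cos(225) = -12.7279
y = 18 * sin(225) = -12.7279

(-12.7279, -12.7279)


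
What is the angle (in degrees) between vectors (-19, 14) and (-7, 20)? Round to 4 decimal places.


dot = -19*-7 + 14*20 = 413
|u| = 23.6008, |v| = 21.1896
cos(angle) = 0.8258
angle = 34.3256 degrees

34.3256 degrees


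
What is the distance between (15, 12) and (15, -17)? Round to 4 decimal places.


d = sqrt((15-15)^2 + (-17-12)^2) = 29

29


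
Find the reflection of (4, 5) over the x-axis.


Reflection across x-axis: (x, y) -> (x, -y)
(4, 5) -> (4, -5)

(4, -5)


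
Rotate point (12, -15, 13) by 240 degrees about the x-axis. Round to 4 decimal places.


x' = 12
y' = -15*cos(240) - 13*sin(240) = 18.7583
z' = -15*sin(240) + 13*cos(240) = 6.4904

(12, 18.7583, 6.4904)


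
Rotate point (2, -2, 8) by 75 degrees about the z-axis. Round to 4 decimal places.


x' = 2*cos(75) - -2*sin(75) = 2.4495
y' = 2*sin(75) + -2*cos(75) = 1.4142
z' = 8

(2.4495, 1.4142, 8)


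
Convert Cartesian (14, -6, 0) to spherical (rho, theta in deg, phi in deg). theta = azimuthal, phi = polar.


rho = sqrt(14^2 + (-6)^2 + 0^2) = 15.2315
theta = atan2(-6, 14) = 336.8014 deg
phi = acos(0/15.2315) = 90 deg

rho = 15.2315, theta = 336.8014 deg, phi = 90 deg


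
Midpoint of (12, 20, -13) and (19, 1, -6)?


Midpoint = ((12+19)/2, (20+1)/2, (-13+-6)/2) = (15.5, 10.5, -9.5)

(15.5, 10.5, -9.5)


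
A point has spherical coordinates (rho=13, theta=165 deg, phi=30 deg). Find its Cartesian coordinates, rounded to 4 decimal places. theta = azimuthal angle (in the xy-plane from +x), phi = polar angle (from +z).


x = 13 * sin(30) * cos(165) = -6.2785
y = 13 * sin(30) * sin(165) = 1.6823
z = 13 * cos(30) = 11.2583

(-6.2785, 1.6823, 11.2583)


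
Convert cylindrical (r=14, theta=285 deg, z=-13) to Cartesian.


x = 14 * cos(285) = 3.6235
y = 14 * sin(285) = -13.523
z = -13

(3.6235, -13.523, -13)


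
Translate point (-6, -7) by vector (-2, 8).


Translation: (x+dx, y+dy) = (-6+-2, -7+8) = (-8, 1)

(-8, 1)


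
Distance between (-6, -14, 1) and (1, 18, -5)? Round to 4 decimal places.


d = sqrt((1--6)^2 + (18--14)^2 + (-5-1)^2) = 33.3017

33.3017


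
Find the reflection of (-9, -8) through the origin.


Reflection through origin: (x, y) -> (-x, -y)
(-9, -8) -> (9, 8)

(9, 8)


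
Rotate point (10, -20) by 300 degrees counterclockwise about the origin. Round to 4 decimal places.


x' = 10*cos(300) - -20*sin(300) = -12.3205
y' = 10*sin(300) + -20*cos(300) = -18.6603

(-12.3205, -18.6603)


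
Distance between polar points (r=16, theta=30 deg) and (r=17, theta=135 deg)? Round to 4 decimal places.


d = sqrt(r1^2 + r2^2 - 2*r1*r2*cos(t2-t1))
d = sqrt(16^2 + 17^2 - 2*16*17*cos(135-30)) = 26.1877

26.1877


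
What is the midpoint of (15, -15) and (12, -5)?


Midpoint = ((15+12)/2, (-15+-5)/2) = (13.5, -10)

(13.5, -10)


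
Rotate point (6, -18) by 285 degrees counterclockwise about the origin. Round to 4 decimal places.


x' = 6*cos(285) - -18*sin(285) = -15.8338
y' = 6*sin(285) + -18*cos(285) = -10.4543

(-15.8338, -10.4543)


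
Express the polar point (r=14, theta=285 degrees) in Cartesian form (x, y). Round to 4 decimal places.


x = 14 * cos(285) = 3.6235
y = 14 * sin(285) = -13.523

(3.6235, -13.523)


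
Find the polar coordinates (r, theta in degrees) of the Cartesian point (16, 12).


r = sqrt(16^2 + 12^2) = 20
theta = atan2(12, 16) = 36.8699 degrees

r = 20, theta = 36.8699 degrees


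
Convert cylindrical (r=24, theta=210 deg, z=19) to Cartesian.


x = 24 * cos(210) = -20.7846
y = 24 * sin(210) = -12
z = 19

(-20.7846, -12, 19)


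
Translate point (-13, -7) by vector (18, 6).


Translation: (x+dx, y+dy) = (-13+18, -7+6) = (5, -1)

(5, -1)


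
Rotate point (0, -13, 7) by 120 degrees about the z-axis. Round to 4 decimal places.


x' = 0*cos(120) - -13*sin(120) = 11.2583
y' = 0*sin(120) + -13*cos(120) = 6.5
z' = 7

(11.2583, 6.5, 7)


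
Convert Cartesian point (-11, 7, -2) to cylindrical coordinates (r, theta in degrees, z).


r = sqrt((-11)^2 + 7^2) = 13.0384
theta = atan2(7, -11) = 147.5288 deg
z = -2

r = 13.0384, theta = 147.5288 deg, z = -2


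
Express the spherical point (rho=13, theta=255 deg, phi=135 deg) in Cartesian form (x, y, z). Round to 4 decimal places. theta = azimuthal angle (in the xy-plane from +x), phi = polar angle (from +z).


x = 13 * sin(135) * cos(255) = -2.3792
y = 13 * sin(135) * sin(255) = -8.8792
z = 13 * cos(135) = -9.1924

(-2.3792, -8.8792, -9.1924)


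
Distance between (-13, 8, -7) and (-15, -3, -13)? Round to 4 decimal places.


d = sqrt((-15--13)^2 + (-3-8)^2 + (-13--7)^2) = 12.6886

12.6886


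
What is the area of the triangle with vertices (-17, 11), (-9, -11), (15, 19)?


Area = |x1(y2-y3) + x2(y3-y1) + x3(y1-y2)| / 2
= |-17*(-11-19) + -9*(19-11) + 15*(11--11)| / 2
= 384

384


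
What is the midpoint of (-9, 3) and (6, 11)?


Midpoint = ((-9+6)/2, (3+11)/2) = (-1.5, 7)

(-1.5, 7)


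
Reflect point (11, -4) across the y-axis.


Reflection across y-axis: (x, y) -> (-x, y)
(11, -4) -> (-11, -4)

(-11, -4)


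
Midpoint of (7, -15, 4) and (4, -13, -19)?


Midpoint = ((7+4)/2, (-15+-13)/2, (4+-19)/2) = (5.5, -14, -7.5)

(5.5, -14, -7.5)


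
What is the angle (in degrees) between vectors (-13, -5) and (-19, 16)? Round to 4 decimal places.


dot = -13*-19 + -5*16 = 167
|u| = 13.9284, |v| = 24.8395
cos(angle) = 0.4827
angle = 61.1384 degrees

61.1384 degrees


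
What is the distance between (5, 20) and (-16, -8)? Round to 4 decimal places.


d = sqrt((-16-5)^2 + (-8-20)^2) = 35

35


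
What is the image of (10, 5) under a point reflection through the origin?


Reflection through origin: (x, y) -> (-x, -y)
(10, 5) -> (-10, -5)

(-10, -5)


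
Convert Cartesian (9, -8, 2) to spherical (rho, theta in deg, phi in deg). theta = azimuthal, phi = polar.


rho = sqrt(9^2 + (-8)^2 + 2^2) = 12.2066
theta = atan2(-8, 9) = 318.3665 deg
phi = acos(2/12.2066) = 80.5698 deg

rho = 12.2066, theta = 318.3665 deg, phi = 80.5698 deg


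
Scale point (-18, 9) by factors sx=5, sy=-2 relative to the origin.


Scaling: (x*sx, y*sy) = (-18*5, 9*-2) = (-90, -18)

(-90, -18)


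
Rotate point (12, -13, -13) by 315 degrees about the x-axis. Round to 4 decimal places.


x' = 12
y' = -13*cos(315) - -13*sin(315) = -18.3848
z' = -13*sin(315) + -13*cos(315) = 0

(12, -18.3848, 0)


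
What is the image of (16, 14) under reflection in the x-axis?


Reflection across x-axis: (x, y) -> (x, -y)
(16, 14) -> (16, -14)

(16, -14)


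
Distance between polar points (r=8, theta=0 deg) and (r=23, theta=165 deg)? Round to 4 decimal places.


d = sqrt(r1^2 + r2^2 - 2*r1*r2*cos(t2-t1))
d = sqrt(8^2 + 23^2 - 2*8*23*cos(165-0)) = 30.7971

30.7971


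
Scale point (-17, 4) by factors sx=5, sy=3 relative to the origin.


Scaling: (x*sx, y*sy) = (-17*5, 4*3) = (-85, 12)

(-85, 12)


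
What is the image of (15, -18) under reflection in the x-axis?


Reflection across x-axis: (x, y) -> (x, -y)
(15, -18) -> (15, 18)

(15, 18)


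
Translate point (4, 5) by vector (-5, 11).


Translation: (x+dx, y+dy) = (4+-5, 5+11) = (-1, 16)

(-1, 16)


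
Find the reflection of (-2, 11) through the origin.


Reflection through origin: (x, y) -> (-x, -y)
(-2, 11) -> (2, -11)

(2, -11)


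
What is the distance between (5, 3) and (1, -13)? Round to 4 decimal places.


d = sqrt((1-5)^2 + (-13-3)^2) = 16.4924

16.4924
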